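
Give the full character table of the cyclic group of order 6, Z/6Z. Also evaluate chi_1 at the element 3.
Character table of Z/6Z (irreps indexed chi_0,...,chi_5 with chi_k(m) = zeta_6^(k*m), zeta_6 = exp(2*pi*i/6)):
  irrep \ class  {0} (size 1)  {1} (size 1)    {2} (size 1)    {3} (size 1)  {4} (size 1)    {5} (size 1)  
  chi_0          1             1               1               1             1               1             
  chi_1          1             exp(I*pi/3)     exp(2*I*pi/3)   -1            exp(-2*I*pi/3)  exp(-I*pi/3)  
  chi_2          1             exp(2*I*pi/3)   exp(-2*I*pi/3)  1             exp(2*I*pi/3)   exp(-2*I*pi/3)
  chi_3          1             -1              1               -1            1               -1            
  chi_4          1             exp(-2*I*pi/3)  exp(2*I*pi/3)   1             exp(-2*I*pi/3)  exp(2*I*pi/3) 
  chi_5          1             exp(-I*pi/3)    exp(-2*I*pi/3)  -1            exp(2*I*pi/3)   exp(I*pi/3)   

Spot check: chi_1(3) = zeta_6^(1*3) = zeta_6^3 = -1.

Proof sketch: Z/6Z is abelian, so all 6 irreducible complex representations are 1-dimensional. They are given by chi_k(m) = zeta_6^(k*m) for k = 0,...,5. Row orthogonality: sum_m chi_k(m) conj(chi_l(m)) = 6 * [k = l].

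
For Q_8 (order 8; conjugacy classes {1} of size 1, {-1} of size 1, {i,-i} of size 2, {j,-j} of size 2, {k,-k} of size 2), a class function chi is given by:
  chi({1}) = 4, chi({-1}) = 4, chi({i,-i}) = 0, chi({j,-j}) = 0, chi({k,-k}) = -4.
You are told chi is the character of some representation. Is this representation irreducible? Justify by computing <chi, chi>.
Not irreducible (reducible): <chi, chi> = 8 > 1.

Why: <chi, chi> = (1/|G|) sum_C |C| * |chi(C)|^2 = (1/8)[1*|4|^2 + 1*|4|^2 + 2*|0|^2 + 2*|0|^2 + 2*|-4|^2]
  = (1/8)[(16) + (16) + (0) + (0) + (32)] = 64/8 = 8.
A character is irreducible iff <chi, chi> = 1, so this representation is reducible.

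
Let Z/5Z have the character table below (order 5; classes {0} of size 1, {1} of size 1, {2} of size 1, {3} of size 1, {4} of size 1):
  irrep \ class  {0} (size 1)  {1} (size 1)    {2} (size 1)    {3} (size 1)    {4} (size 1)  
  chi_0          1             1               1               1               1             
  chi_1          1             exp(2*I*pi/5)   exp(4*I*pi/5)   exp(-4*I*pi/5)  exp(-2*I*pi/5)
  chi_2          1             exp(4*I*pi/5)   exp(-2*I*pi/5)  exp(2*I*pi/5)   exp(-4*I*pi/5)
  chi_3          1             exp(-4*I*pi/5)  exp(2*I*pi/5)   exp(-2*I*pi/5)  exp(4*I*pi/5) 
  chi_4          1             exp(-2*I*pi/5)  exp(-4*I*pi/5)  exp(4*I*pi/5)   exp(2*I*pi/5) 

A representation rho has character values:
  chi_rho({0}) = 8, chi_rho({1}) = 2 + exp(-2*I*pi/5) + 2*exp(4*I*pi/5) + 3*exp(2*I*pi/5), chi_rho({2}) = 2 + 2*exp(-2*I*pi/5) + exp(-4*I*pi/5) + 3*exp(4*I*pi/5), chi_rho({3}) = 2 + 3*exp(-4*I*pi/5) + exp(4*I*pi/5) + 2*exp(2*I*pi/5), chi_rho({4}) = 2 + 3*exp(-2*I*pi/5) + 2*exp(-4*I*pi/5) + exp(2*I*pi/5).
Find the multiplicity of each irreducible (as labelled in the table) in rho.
Multiplicities: chi_0: 2, chi_1: 3, chi_2: 2, chi_3: 0, chi_4: 1.

Details: Use <chi_rho, chi> = (1/|G|) sum_C |C| * chi_rho(C) * conj(chi(C)) with |G| = 5 for each irreducible chi in the table:
  <chi_rho, chi_0> = (1/5)[1*(8)*conj(1) + 1*(2 + exp(-2*I*pi/5) + 2*exp(4*I*pi/5) + 3*exp(2*I*pi/5))*conj(1) + 1*(2 + 2*exp(-2*I*pi/5) + exp(-4*I*pi/5) + 3*exp(4*I*pi/5))*conj(1) + 1*(2 + 3*exp(-4*I*pi/5) + exp(4*I*pi/5) + 2*exp(2*I*pi/5))*conj(1) + 1*(2 + 3*exp(-2*I*pi/5) + 2*exp(-4*I*pi/5) + exp(2*I*pi/5))*conj(1)]
      = (1/5)[(8) + (2 + exp(-2*I*pi/5) + 2*exp(4*I*pi/5) + 3*exp(2*I*pi/5)) + (2 + 2*exp(-2*I*pi/5) + exp(-4*I*pi/5) + 3*exp(4*I*pi/5)) + (2 + 3*exp(-4*I*pi/5) + exp(4*I*pi/5) + 2*exp(2*I*pi/5)) + (2 + 3*exp(-2*I*pi/5) + 2*exp(-4*I*pi/5) + exp(2*I*pi/5))] = 10/5 = 2
  <chi_rho, chi_1> = (1/5)[1*(8)*conj(1) + 1*(2 + exp(-2*I*pi/5) + 2*exp(4*I*pi/5) + 3*exp(2*I*pi/5))*conj(exp(2*I*pi/5)) + 1*(2 + 2*exp(-2*I*pi/5) + exp(-4*I*pi/5) + 3*exp(4*I*pi/5))*conj(exp(4*I*pi/5)) + 1*(2 + 3*exp(-4*I*pi/5) + exp(4*I*pi/5) + 2*exp(2*I*pi/5))*conj(exp(-4*I*pi/5)) + 1*(2 + 3*exp(-2*I*pi/5) + 2*exp(-4*I*pi/5) + exp(2*I*pi/5))*conj(exp(-2*I*pi/5))]
      = (1/5)[(8) + (3 + 2*exp(-2*I*pi/5) + exp(-4*I*pi/5) + 2*exp(2*I*pi/5)) + (3 + 2*exp(-4*I*pi/5) + exp(2*I*pi/5) + 2*exp(4*I*pi/5)) + (3 + 2*exp(-4*I*pi/5) + exp(-2*I*pi/5) + 2*exp(4*I*pi/5)) + (3 + 2*exp(-2*I*pi/5) + exp(4*I*pi/5) + 2*exp(2*I*pi/5))] = 15/5 = 3
  <chi_rho, chi_2> = (1/5)[1*(8)*conj(1) + 1*(2 + exp(-2*I*pi/5) + 2*exp(4*I*pi/5) + 3*exp(2*I*pi/5))*conj(exp(4*I*pi/5)) + 1*(2 + 2*exp(-2*I*pi/5) + exp(-4*I*pi/5) + 3*exp(4*I*pi/5))*conj(exp(-2*I*pi/5)) + 1*(2 + 3*exp(-4*I*pi/5) + exp(4*I*pi/5) + 2*exp(2*I*pi/5))*conj(exp(2*I*pi/5)) + 1*(2 + 3*exp(-2*I*pi/5) + 2*exp(-4*I*pi/5) + exp(2*I*pi/5))*conj(exp(-4*I*pi/5))]
      = (1/5)[(8) + (2 + 3*exp(-2*I*pi/5) + 2*exp(-4*I*pi/5) + exp(4*I*pi/5)) + (2 + 3*exp(-4*I*pi/5) + exp(-2*I*pi/5) + 2*exp(2*I*pi/5)) + (2 + 2*exp(-2*I*pi/5) + exp(2*I*pi/5) + 3*exp(4*I*pi/5)) + (2 + exp(-4*I*pi/5) + 2*exp(4*I*pi/5) + 3*exp(2*I*pi/5))] = 10/5 = 2
  <chi_rho, chi_3> = (1/5)[1*(8)*conj(1) + 1*(2 + exp(-2*I*pi/5) + 2*exp(4*I*pi/5) + 3*exp(2*I*pi/5))*conj(exp(-4*I*pi/5)) + 1*(2 + 2*exp(-2*I*pi/5) + exp(-4*I*pi/5) + 3*exp(4*I*pi/5))*conj(exp(2*I*pi/5)) + 1*(2 + 3*exp(-4*I*pi/5) + exp(4*I*pi/5) + 2*exp(2*I*pi/5))*conj(exp(-2*I*pi/5)) + 1*(2 + 3*exp(-2*I*pi/5) + 2*exp(-4*I*pi/5) + exp(2*I*pi/5))*conj(exp(4*I*pi/5))]
      = (1/5)[(8) + (2*exp(-2*I*pi/5) + 3*exp(-4*I*pi/5) + exp(2*I*pi/5) + 2*exp(4*I*pi/5)) + (2*exp(-2*I*pi/5) + 2*exp(-4*I*pi/5) + exp(4*I*pi/5) + 3*exp(2*I*pi/5)) + (3*exp(-2*I*pi/5) + exp(-4*I*pi/5) + 2*exp(4*I*pi/5) + 2*exp(2*I*pi/5)) + (2*exp(-4*I*pi/5) + exp(-2*I*pi/5) + 3*exp(4*I*pi/5) + 2*exp(2*I*pi/5))] = 0/5 = 0
  <chi_rho, chi_4> = (1/5)[1*(8)*conj(1) + 1*(2 + exp(-2*I*pi/5) + 2*exp(4*I*pi/5) + 3*exp(2*I*pi/5))*conj(exp(-2*I*pi/5)) + 1*(2 + 2*exp(-2*I*pi/5) + exp(-4*I*pi/5) + 3*exp(4*I*pi/5))*conj(exp(-4*I*pi/5)) + 1*(2 + 3*exp(-4*I*pi/5) + exp(4*I*pi/5) + 2*exp(2*I*pi/5))*conj(exp(4*I*pi/5)) + 1*(2 + 3*exp(-2*I*pi/5) + 2*exp(-4*I*pi/5) + exp(2*I*pi/5))*conj(exp(2*I*pi/5))]
      = (1/5)[(8) + (1 + 2*exp(-4*I*pi/5) + 3*exp(4*I*pi/5) + 2*exp(2*I*pi/5)) + (1 + 3*exp(-2*I*pi/5) + 2*exp(4*I*pi/5) + 2*exp(2*I*pi/5)) + (1 + 2*exp(-2*I*pi/5) + 2*exp(-4*I*pi/5) + 3*exp(2*I*pi/5)) + (1 + 2*exp(-2*I*pi/5) + 3*exp(-4*I*pi/5) + 2*exp(4*I*pi/5))] = 5/5 = 1
(Exp terms are combined using exp(i*s)*conj(exp(i*t)) = exp(i*(s-t)), and sums of them are collapsed using the identity that for every m > 1 the m distinct m-th roots of unity sum to 0, e.g. 1 + exp(2*I*pi/3) + exp(-2*I*pi/3) = 0.)
Dimension check: dim(rho) = sum (mult * dim) = 2*1 + 3*1 + 2*1 + 0*1 + 1*1 = 8 = chi_rho(e) = 8.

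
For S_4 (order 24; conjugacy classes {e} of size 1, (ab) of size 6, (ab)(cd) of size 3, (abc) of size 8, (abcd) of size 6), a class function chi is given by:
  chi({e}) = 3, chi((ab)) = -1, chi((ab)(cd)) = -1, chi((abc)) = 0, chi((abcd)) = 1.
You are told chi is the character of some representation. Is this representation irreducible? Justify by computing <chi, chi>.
Irreducible: <chi, chi> = 1.

Reasoning: <chi, chi> = (1/|G|) sum_C |C| * |chi(C)|^2 = (1/24)[1*|3|^2 + 6*|-1|^2 + 3*|-1|^2 + 8*|0|^2 + 6*|1|^2]
  = (1/24)[(9) + (6) + (3) + (0) + (6)] = 24/24 = 1.
A character is irreducible iff <chi, chi> = 1, so this representation is irreducible.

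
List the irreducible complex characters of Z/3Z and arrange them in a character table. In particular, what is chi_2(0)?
Character table of Z/3Z (irreps indexed chi_0,...,chi_2 with chi_k(m) = zeta_3^(k*m), zeta_3 = exp(2*pi*i/3)):
  irrep \ class  {0} (size 1)  {1} (size 1)    {2} (size 1)  
  chi_0          1             1               1             
  chi_1          1             exp(2*I*pi/3)   exp(-2*I*pi/3)
  chi_2          1             exp(-2*I*pi/3)  exp(2*I*pi/3) 

Spot check: chi_2(0) = zeta_3^(2*0) = zeta_3^0 = 1.

Derivation: Z/3Z is abelian, so all 3 irreducible complex representations are 1-dimensional. They are given by chi_k(m) = zeta_3^(k*m) for k = 0,...,2. Row orthogonality: sum_m chi_k(m) conj(chi_l(m)) = 3 * [k = l].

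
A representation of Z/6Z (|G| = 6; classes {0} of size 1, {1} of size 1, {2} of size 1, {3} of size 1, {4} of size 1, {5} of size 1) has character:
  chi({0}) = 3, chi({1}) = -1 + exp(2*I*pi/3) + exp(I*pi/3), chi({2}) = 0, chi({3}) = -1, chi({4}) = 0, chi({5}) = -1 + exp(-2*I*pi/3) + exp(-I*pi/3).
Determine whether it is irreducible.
Not irreducible (reducible): <chi, chi> = 3 > 1.

Explanation: <chi, chi> = (1/|G|) sum_C |C| * |chi(C)|^2 = (1/6)[1*|3|^2 + 1*|-1 + exp(2*I*pi/3) + exp(I*pi/3)|^2 + 1*|0|^2 + 1*|-1|^2 + 1*|0|^2 + 1*|-1 + exp(-2*I*pi/3) + exp(-I*pi/3)|^2]
  = (1/6)[(9) + (4) + (0) + (1) + (0) + (4)] = 18/6 = 3.
(Exp terms are combined using exp(i*s)*conj(exp(i*t)) = exp(i*(s-t)), and sums of them are collapsed using the identity that for every m > 1 the m distinct m-th roots of unity sum to 0, e.g. 1 + exp(2*I*pi/3) + exp(-2*I*pi/3) = 0.)
A character is irreducible iff <chi, chi> = 1, so this representation is reducible.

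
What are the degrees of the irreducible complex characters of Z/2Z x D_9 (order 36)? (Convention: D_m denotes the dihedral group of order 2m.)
Dimensions: 1, 1, 1, 1, 2, 2, 2, 2, 2, 2, 2, 2

Working: There are 12 irreducibles (= number of conjugacy classes). Their dimensions d_i satisfy sum d_i^2 = |G| = 36: 1 + 1 + 1 + 1 + 4 + 4 + 4 + 4 + 4 + 4 + 4 + 4 = 36. (For the product with Z/2Z: each of the 2 1-dim characters of Z/2Z tensors with each irrep of D_9, giving 2 copies of each D_9-dimension.)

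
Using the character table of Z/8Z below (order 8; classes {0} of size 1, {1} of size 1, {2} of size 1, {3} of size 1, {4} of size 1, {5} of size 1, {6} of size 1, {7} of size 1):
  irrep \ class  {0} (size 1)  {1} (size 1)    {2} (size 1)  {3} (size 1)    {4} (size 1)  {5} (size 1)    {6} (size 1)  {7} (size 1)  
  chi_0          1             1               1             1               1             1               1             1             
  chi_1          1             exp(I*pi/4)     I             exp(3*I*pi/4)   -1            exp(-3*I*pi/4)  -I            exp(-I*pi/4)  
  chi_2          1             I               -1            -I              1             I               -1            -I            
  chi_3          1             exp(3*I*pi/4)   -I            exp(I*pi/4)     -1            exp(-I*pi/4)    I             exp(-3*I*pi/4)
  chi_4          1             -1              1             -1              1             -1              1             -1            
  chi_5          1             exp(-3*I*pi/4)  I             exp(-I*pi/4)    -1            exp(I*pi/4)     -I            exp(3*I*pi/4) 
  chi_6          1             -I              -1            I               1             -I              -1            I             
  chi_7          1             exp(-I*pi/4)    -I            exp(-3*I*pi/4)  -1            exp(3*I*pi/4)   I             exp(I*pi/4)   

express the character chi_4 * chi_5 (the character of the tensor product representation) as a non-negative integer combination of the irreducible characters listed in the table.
chi_4 tensor chi_5 = chi_1 (all other irreducibles have multiplicity 0).

Working: The character of a tensor product is the pointwise product (chi_4 * chi_5)(C) = chi_4(C) * chi_5(C):
  {0}: (1)*(1), {1}: (-1)*(exp(-3*I*pi/4)), {2}: (1)*(I), {3}: (-1)*(exp(-I*pi/4)), {4}: (1)*(-1), {5}: (-1)*(exp(I*pi/4)), {6}: (1)*(-I), {7}: (-1)*(exp(3*I*pi/4))
so (chi_4 * chi_5) takes values
  {0} -> 1, {1} -> -exp(-3*I*pi/4), {2} -> I, {3} -> -exp(-I*pi/4), {4} -> -1, {5} -> -exp(I*pi/4), {6} -> -I, {7} -> -exp(3*I*pi/4).
Now take the inner product of this character with each irreducible chi from the table, <chi_4*chi_5, chi> = (1/8) sum_C |C| (chi_4*chi_5)(C) conj(chi(C)):
  <chi_4*chi_5, chi_0> = (1/8)[1*(1)*conj(1) + 1*(-exp(-3*I*pi/4))*conj(1) + 1*(I)*conj(1) + 1*(-exp(-I*pi/4))*conj(1) + 1*(-1)*conj(1) + 1*(-exp(I*pi/4))*conj(1) + 1*(-I)*conj(1) + 1*(-exp(3*I*pi/4))*conj(1)]
      = (1/8)[(1) + (-exp(-3*I*pi/4)) + (I) + (-exp(-I*pi/4)) + (-1) + (-exp(I*pi/4)) + (-I) + (-exp(3*I*pi/4))] = 0/8 = 0
  <chi_4*chi_5, chi_1> = (1/8)[1*(1)*conj(1) + 1*(-exp(-3*I*pi/4))*conj(exp(I*pi/4)) + 1*(I)*conj(I) + 1*(-exp(-I*pi/4))*conj(exp(3*I*pi/4)) + 1*(-1)*conj(-1) + 1*(-exp(I*pi/4))*conj(exp(-3*I*pi/4)) + 1*(-I)*conj(-I) + 1*(-exp(3*I*pi/4))*conj(exp(-I*pi/4))]
      = (1/8)[(1) + (1) + (1) + (1) + (1) + (1) + (1) + (1)] = 8/8 = 1
  <chi_4*chi_5, chi_2> = (1/8)[1*(1)*conj(1) + 1*(-exp(-3*I*pi/4))*conj(I) + 1*(I)*conj(-1) + 1*(-exp(-I*pi/4))*conj(-I) + 1*(-1)*conj(1) + 1*(-exp(I*pi/4))*conj(I) + 1*(-I)*conj(-1) + 1*(-exp(3*I*pi/4))*conj(-I)]
      = (1/8)[(1) + (exp(-I*pi/4)) + (-I) + (-exp(I*pi/4)) + (-1) + (exp(3*I*pi/4)) + (I) + (-exp(-3*I*pi/4))] = 0/8 = 0
  <chi_4*chi_5, chi_3> = (1/8)[1*(1)*conj(1) + 1*(-exp(-3*I*pi/4))*conj(exp(3*I*pi/4)) + 1*(I)*conj(-I) + 1*(-exp(-I*pi/4))*conj(exp(I*pi/4)) + 1*(-1)*conj(-1) + 1*(-exp(I*pi/4))*conj(exp(-I*pi/4)) + 1*(-I)*conj(I) + 1*(-exp(3*I*pi/4))*conj(exp(-3*I*pi/4))]
      = (1/8)[(1) + (-I) + (-1) + (I) + (1) + (-I) + (-1) + (I)] = 0/8 = 0
  <chi_4*chi_5, chi_4> = (1/8)[1*(1)*conj(1) + 1*(-exp(-3*I*pi/4))*conj(-1) + 1*(I)*conj(1) + 1*(-exp(-I*pi/4))*conj(-1) + 1*(-1)*conj(1) + 1*(-exp(I*pi/4))*conj(-1) + 1*(-I)*conj(1) + 1*(-exp(3*I*pi/4))*conj(-1)]
      = (1/8)[(1) + (exp(-3*I*pi/4)) + (I) + (exp(-I*pi/4)) + (-1) + (exp(I*pi/4)) + (-I) + (exp(3*I*pi/4))] = 0/8 = 0
  <chi_4*chi_5, chi_5> = (1/8)[1*(1)*conj(1) + 1*(-exp(-3*I*pi/4))*conj(exp(-3*I*pi/4)) + 1*(I)*conj(I) + 1*(-exp(-I*pi/4))*conj(exp(-I*pi/4)) + 1*(-1)*conj(-1) + 1*(-exp(I*pi/4))*conj(exp(I*pi/4)) + 1*(-I)*conj(-I) + 1*(-exp(3*I*pi/4))*conj(exp(3*I*pi/4))]
      = (1/8)[(1) + (-1) + (1) + (-1) + (1) + (-1) + (1) + (-1)] = 0/8 = 0
  <chi_4*chi_5, chi_6> = (1/8)[1*(1)*conj(1) + 1*(-exp(-3*I*pi/4))*conj(-I) + 1*(I)*conj(-1) + 1*(-exp(-I*pi/4))*conj(I) + 1*(-1)*conj(1) + 1*(-exp(I*pi/4))*conj(-I) + 1*(-I)*conj(-1) + 1*(-exp(3*I*pi/4))*conj(I)]
      = (1/8)[(1) + (-exp(-I*pi/4)) + (-I) + (exp(I*pi/4)) + (-1) + (-exp(3*I*pi/4)) + (I) + (exp(-3*I*pi/4))] = 0/8 = 0
  <chi_4*chi_5, chi_7> = (1/8)[1*(1)*conj(1) + 1*(-exp(-3*I*pi/4))*conj(exp(-I*pi/4)) + 1*(I)*conj(-I) + 1*(-exp(-I*pi/4))*conj(exp(-3*I*pi/4)) + 1*(-1)*conj(-1) + 1*(-exp(I*pi/4))*conj(exp(3*I*pi/4)) + 1*(-I)*conj(I) + 1*(-exp(3*I*pi/4))*conj(exp(I*pi/4))]
      = (1/8)[(1) + (I) + (-1) + (-I) + (1) + (I) + (-1) + (-I)] = 0/8 = 0
(Exp terms are combined using exp(i*s)*conj(exp(i*t)) = exp(i*(s-t)), and sums of them are collapsed using the identity that for every m > 1 the m distinct m-th roots of unity sum to 0, e.g. 1 + exp(2*I*pi/3) + exp(-2*I*pi/3) = 0.)
Hence the multiplicities are chi_1: 1. Dimension check: dim(chi_4)*dim(chi_5) = 1*1 = 1 and sum (mult * dim) = 1*1 = 1.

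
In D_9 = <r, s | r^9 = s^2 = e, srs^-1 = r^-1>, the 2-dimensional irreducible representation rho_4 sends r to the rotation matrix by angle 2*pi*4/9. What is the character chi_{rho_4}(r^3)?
chi_{rho_4}(r^3) = 2*cos(2*pi*4*3/9) = -1

Justification: rho_4(r^3) is rotation by angle 2*pi*4*3/9, whose trace is 2*cos(2*pi*4*3/9) = -1.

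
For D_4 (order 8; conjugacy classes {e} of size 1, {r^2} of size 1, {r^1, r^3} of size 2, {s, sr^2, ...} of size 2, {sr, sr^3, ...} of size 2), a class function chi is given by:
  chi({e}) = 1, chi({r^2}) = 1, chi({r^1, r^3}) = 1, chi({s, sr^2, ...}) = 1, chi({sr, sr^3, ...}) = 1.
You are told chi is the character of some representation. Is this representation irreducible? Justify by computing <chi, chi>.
Irreducible: <chi, chi> = 1.

Solution. <chi, chi> = (1/|G|) sum_C |C| * |chi(C)|^2 = (1/8)[1*|1|^2 + 1*|1|^2 + 2*|1|^2 + 2*|1|^2 + 2*|1|^2]
  = (1/8)[(1) + (1) + (2) + (2) + (2)] = 8/8 = 1.
A character is irreducible iff <chi, chi> = 1, so this representation is irreducible.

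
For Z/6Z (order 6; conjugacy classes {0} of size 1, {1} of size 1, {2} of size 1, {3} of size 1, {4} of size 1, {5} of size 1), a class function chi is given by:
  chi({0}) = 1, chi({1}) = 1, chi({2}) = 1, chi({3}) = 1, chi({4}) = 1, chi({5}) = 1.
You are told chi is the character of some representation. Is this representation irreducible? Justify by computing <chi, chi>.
Irreducible: <chi, chi> = 1.

Why: <chi, chi> = (1/|G|) sum_C |C| * |chi(C)|^2 = (1/6)[1*|1|^2 + 1*|1|^2 + 1*|1|^2 + 1*|1|^2 + 1*|1|^2 + 1*|1|^2]
  = (1/6)[(1) + (1) + (1) + (1) + (1) + (1)] = 6/6 = 1.
(Exp terms are combined using exp(i*s)*conj(exp(i*t)) = exp(i*(s-t)), and sums of them are collapsed using the identity that for every m > 1 the m distinct m-th roots of unity sum to 0, e.g. 1 + exp(2*I*pi/3) + exp(-2*I*pi/3) = 0.)
A character is irreducible iff <chi, chi> = 1, so this representation is irreducible.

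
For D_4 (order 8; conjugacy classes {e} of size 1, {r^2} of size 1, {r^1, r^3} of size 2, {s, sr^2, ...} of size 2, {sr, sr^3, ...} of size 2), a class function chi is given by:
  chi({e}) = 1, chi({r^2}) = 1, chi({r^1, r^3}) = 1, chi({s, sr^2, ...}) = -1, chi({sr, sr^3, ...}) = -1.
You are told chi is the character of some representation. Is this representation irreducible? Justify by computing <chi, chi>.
Irreducible: <chi, chi> = 1.

Explanation: <chi, chi> = (1/|G|) sum_C |C| * |chi(C)|^2 = (1/8)[1*|1|^2 + 1*|1|^2 + 2*|1|^2 + 2*|-1|^2 + 2*|-1|^2]
  = (1/8)[(1) + (1) + (2) + (2) + (2)] = 8/8 = 1.
A character is irreducible iff <chi, chi> = 1, so this representation is irreducible.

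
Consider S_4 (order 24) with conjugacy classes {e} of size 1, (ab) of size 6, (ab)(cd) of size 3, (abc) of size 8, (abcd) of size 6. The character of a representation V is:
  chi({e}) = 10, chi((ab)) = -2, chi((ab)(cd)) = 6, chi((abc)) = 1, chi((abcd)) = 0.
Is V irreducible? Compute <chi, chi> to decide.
Not irreducible (reducible): <chi, chi> = 10 > 1.

Solution. <chi, chi> = (1/|G|) sum_C |C| * |chi(C)|^2 = (1/24)[1*|10|^2 + 6*|-2|^2 + 3*|6|^2 + 8*|1|^2 + 6*|0|^2]
  = (1/24)[(100) + (24) + (108) + (8) + (0)] = 240/24 = 10.
A character is irreducible iff <chi, chi> = 1, so this representation is reducible.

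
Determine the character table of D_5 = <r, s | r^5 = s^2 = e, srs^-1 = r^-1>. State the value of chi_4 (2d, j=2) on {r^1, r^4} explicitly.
Conjugacy classes: {e} of size 1, {r^1, r^4} of size 2, {r^2, r^3} of size 2, {s, sr, ..., sr^4} of size 5.
Character table:
  irrep \ class              {e} (size 1)  {r^1, r^4} (size 2)  {r^2, r^3} (size 2)  {s, sr, ..., sr^4} (size 5)
  chi_1 (triv)               1             1                    1                    1                          
  chi_2 (sign: r->1, s->-1)  1             1                    1                    -1                         
  chi_3 (2d, j=1)            2             -1/2 + sqrt(5)/2     -sqrt(5)/2 - 1/2     0                          
  chi_4 (2d, j=2)            2             -sqrt(5)/2 - 1/2     -1/2 + sqrt(5)/2     0                          

Spot check: chi_4 (2d, j=2) on {r^1, r^4} = -sqrt(5)/2 - 1/2.

D_5 has order 2*5 = 10 with 4 conjugacy classes, hence 4 irreducibles. Sum of squared dims 1 + 1 + 4 + 4 = 10 = |G|. Linear characters come from the abelianisation; the 2-dimensional irreps have character r^k -> 2*cos(2*pi*j*k/5), reflections -> 0.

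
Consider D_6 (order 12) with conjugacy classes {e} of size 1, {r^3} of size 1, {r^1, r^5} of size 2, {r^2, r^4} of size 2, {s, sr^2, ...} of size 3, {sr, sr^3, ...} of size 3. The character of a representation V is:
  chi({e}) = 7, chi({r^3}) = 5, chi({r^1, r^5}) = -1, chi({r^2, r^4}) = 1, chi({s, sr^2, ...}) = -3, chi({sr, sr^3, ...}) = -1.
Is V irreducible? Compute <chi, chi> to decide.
Not irreducible (reducible): <chi, chi> = 9 > 1.

Derivation: <chi, chi> = (1/|G|) sum_C |C| * |chi(C)|^2 = (1/12)[1*|7|^2 + 1*|5|^2 + 2*|-1|^2 + 2*|1|^2 + 3*|-3|^2 + 3*|-1|^2]
  = (1/12)[(49) + (25) + (2) + (2) + (27) + (3)] = 108/12 = 9.
A character is irreducible iff <chi, chi> = 1, so this representation is reducible.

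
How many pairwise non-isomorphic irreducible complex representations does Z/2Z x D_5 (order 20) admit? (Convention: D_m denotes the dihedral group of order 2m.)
8

Explanation: The number of irreducible complex representations of a finite group equals its number of conjugacy classes. For a direct product, #classes(G x H) = #classes(G) * #classes(H). Z/2Z has 2 classes (abelian), D_5 has 4 classes, so 2 * 4 = 8, so Z/2Z x D_5 (order 20) has exactly 8 irreducible complex representations.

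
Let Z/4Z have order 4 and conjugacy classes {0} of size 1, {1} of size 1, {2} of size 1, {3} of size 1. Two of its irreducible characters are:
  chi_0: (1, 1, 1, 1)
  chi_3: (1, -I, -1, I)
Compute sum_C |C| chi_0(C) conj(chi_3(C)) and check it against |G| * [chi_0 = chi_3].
Sum = 0; so <chi_0, chi_3> = 0 (distinct irreducibles are orthogonal).

Proof sketch: Compute term by term over conjugacy classes (|C| * chi_0(C) * conj(chi_3(C))):
  1*(1)*conj(1) + 1*(1)*conj(-I) + 1*(1)*conj(-1) + 1*(1)*conj(I)
  = (1) + (I) + (-1) + (-I)
  = 0.
(Exp terms are combined using exp(i*s)*conj(exp(i*t)) = exp(i*(s-t)), and sums of them are collapsed using the identity that for every m > 1 the m distinct m-th roots of unity sum to 0, e.g. 1 + exp(2*I*pi/3) + exp(-2*I*pi/3) = 0.)
Dividing by |G| = 4 gives 0/4 = 0, matching the row-orthogonality relation <chi_0, chi_3> = [chi_0 = chi_3].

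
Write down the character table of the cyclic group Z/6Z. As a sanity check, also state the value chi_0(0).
Character table of Z/6Z (irreps indexed chi_0,...,chi_5 with chi_k(m) = zeta_6^(k*m), zeta_6 = exp(2*pi*i/6)):
  irrep \ class  {0} (size 1)  {1} (size 1)    {2} (size 1)    {3} (size 1)  {4} (size 1)    {5} (size 1)  
  chi_0          1             1               1               1             1               1             
  chi_1          1             exp(I*pi/3)     exp(2*I*pi/3)   -1            exp(-2*I*pi/3)  exp(-I*pi/3)  
  chi_2          1             exp(2*I*pi/3)   exp(-2*I*pi/3)  1             exp(2*I*pi/3)   exp(-2*I*pi/3)
  chi_3          1             -1              1               -1            1               -1            
  chi_4          1             exp(-2*I*pi/3)  exp(2*I*pi/3)   1             exp(-2*I*pi/3)  exp(2*I*pi/3) 
  chi_5          1             exp(-I*pi/3)    exp(-2*I*pi/3)  -1            exp(2*I*pi/3)   exp(I*pi/3)   

Spot check: chi_0(0) = zeta_6^(0*0) = zeta_6^0 = 1.

Z/6Z is abelian, so all 6 irreducible complex representations are 1-dimensional. They are given by chi_k(m) = zeta_6^(k*m) for k = 0,...,5. Row orthogonality: sum_m chi_k(m) conj(chi_l(m)) = 6 * [k = l].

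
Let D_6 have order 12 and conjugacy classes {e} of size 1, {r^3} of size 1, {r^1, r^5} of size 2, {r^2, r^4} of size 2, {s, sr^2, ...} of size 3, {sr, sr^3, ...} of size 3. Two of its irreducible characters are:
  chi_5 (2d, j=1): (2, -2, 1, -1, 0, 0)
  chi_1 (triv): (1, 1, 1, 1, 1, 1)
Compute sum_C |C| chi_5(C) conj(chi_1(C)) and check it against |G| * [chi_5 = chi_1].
Sum = 0; so <chi_5, chi_1> = 0 (distinct irreducibles are orthogonal).

Why: Compute term by term over conjugacy classes (|C| * chi_5(C) * conj(chi_1(C))):
  1*(2)*conj(1) + 1*(-2)*conj(1) + 2*(1)*conj(1) + 2*(-1)*conj(1) + 3*(0)*conj(1) + 3*(0)*conj(1)
  = (2) + (-2) + (2) + (-2) + (0) + (0)
  = 0.
Dividing by |G| = 12 gives 0/12 = 0, matching the row-orthogonality relation <chi_5, chi_1> = [chi_5 = chi_1].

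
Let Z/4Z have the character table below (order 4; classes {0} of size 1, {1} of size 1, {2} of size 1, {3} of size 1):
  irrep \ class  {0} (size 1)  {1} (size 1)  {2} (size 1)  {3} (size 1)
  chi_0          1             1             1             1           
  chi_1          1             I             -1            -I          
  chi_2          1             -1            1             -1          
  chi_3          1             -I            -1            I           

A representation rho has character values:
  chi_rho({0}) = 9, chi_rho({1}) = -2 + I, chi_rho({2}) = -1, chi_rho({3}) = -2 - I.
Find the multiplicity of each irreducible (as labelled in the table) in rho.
Multiplicities: chi_0: 1, chi_1: 3, chi_2: 3, chi_3: 2.

Reasoning: Use <chi_rho, chi> = (1/|G|) sum_C |C| * chi_rho(C) * conj(chi(C)) with |G| = 4 for each irreducible chi in the table:
  <chi_rho, chi_0> = (1/4)[1*(9)*conj(1) + 1*(-2 + I)*conj(1) + 1*(-1)*conj(1) + 1*(-2 - I)*conj(1)]
      = (1/4)[(9) + (-2 + I) + (-1) + (-2 - I)] = 4/4 = 1
  <chi_rho, chi_1> = (1/4)[1*(9)*conj(1) + 1*(-2 + I)*conj(I) + 1*(-1)*conj(-1) + 1*(-2 - I)*conj(-I)]
      = (1/4)[(9) + (1 + 2*I) + (1) + (1 - 2*I)] = 12/4 = 3
  <chi_rho, chi_2> = (1/4)[1*(9)*conj(1) + 1*(-2 + I)*conj(-1) + 1*(-1)*conj(1) + 1*(-2 - I)*conj(-1)]
      = (1/4)[(9) + (2 - I) + (-1) + (2 + I)] = 12/4 = 3
  <chi_rho, chi_3> = (1/4)[1*(9)*conj(1) + 1*(-2 + I)*conj(-I) + 1*(-1)*conj(-1) + 1*(-2 - I)*conj(I)]
      = (1/4)[(9) + (-1 - 2*I) + (1) + (-1 + 2*I)] = 8/4 = 2
(Exp terms are combined using exp(i*s)*conj(exp(i*t)) = exp(i*(s-t)), and sums of them are collapsed using the identity that for every m > 1 the m distinct m-th roots of unity sum to 0, e.g. 1 + exp(2*I*pi/3) + exp(-2*I*pi/3) = 0.)
Dimension check: dim(rho) = sum (mult * dim) = 1*1 + 3*1 + 3*1 + 2*1 = 9 = chi_rho(e) = 9.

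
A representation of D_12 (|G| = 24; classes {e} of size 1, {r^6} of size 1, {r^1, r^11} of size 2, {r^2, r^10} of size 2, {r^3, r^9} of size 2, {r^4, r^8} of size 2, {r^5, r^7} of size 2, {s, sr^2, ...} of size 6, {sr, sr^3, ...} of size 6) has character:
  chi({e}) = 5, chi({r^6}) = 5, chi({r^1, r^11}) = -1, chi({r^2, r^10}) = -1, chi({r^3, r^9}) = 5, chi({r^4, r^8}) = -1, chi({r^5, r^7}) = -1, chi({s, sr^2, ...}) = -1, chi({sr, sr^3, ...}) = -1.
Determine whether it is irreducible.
Not irreducible (reducible): <chi, chi> = 5 > 1.

<chi, chi> = (1/|G|) sum_C |C| * |chi(C)|^2 = (1/24)[1*|5|^2 + 1*|5|^2 + 2*|-1|^2 + 2*|-1|^2 + 2*|5|^2 + 2*|-1|^2 + 2*|-1|^2 + 6*|-1|^2 + 6*|-1|^2]
  = (1/24)[(25) + (25) + (2) + (2) + (50) + (2) + (2) + (6) + (6)] = 120/24 = 5.
A character is irreducible iff <chi, chi> = 1, so this representation is reducible.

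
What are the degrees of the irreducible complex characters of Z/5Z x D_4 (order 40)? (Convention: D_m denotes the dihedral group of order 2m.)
Dimensions: 1, 1, 1, 1, 1, 1, 1, 1, 1, 1, 1, 1, 1, 1, 1, 1, 1, 1, 1, 1, 2, 2, 2, 2, 2

Why: There are 25 irreducibles (= number of conjugacy classes). Their dimensions d_i satisfy sum d_i^2 = |G| = 40: 1 + 1 + 1 + 1 + 1 + 1 + 1 + 1 + 1 + 1 + 1 + 1 + 1 + 1 + 1 + 1 + 1 + 1 + 1 + 1 + 4 + 4 + 4 + 4 + 4 = 40. (For the product with Z/5Z: each of the 5 1-dim characters of Z/5Z tensors with each irrep of D_4, giving 5 copies of each D_4-dimension.)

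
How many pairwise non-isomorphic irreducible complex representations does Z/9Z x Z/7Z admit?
63

Derivation: The number of irreducible complex representations of a finite group equals its number of conjugacy classes. Z/9Z x Z/7Z is abelian of order 63, so every element is its own conjugacy class: 63 classes, so Z/9Z x Z/7Z (order 63) has exactly 63 irreducible complex representations.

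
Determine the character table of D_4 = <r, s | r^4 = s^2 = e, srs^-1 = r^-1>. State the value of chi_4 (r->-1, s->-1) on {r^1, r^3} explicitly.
Conjugacy classes: {e} of size 1, {r^2} of size 1, {r^1, r^3} of size 2, {s, sr^2, ...} of size 2, {sr, sr^3, ...} of size 2.
Character table:
  irrep \ class              {e} (size 1)  {r^2} (size 1)  {r^1, r^3} (size 2)  {s, sr^2, ...} (size 2)  {sr, sr^3, ...} (size 2)
  chi_1 (triv)               1             1               1                    1                        1                       
  chi_2 (sign: r->1, s->-1)  1             1               1                    -1                       -1                      
  chi_3 (r->-1, s->1)        1             1               -1                   1                        -1                      
  chi_4 (r->-1, s->-1)       1             1               -1                   -1                       1                       
  chi_5 (2d, j=1)            2             -2              0                    0                        0                       

Spot check: chi_4 (r->-1, s->-1) on {r^1, r^3} = -1.

Reasoning: D_4 has order 2*4 = 8 with 5 conjugacy classes, hence 5 irreducibles. Sum of squared dims 1 + 1 + 1 + 1 + 4 = 8 = |G|. Linear characters come from the abelianisation; the 2-dimensional irreps have character r^k -> 2*cos(2*pi*j*k/4), reflections -> 0.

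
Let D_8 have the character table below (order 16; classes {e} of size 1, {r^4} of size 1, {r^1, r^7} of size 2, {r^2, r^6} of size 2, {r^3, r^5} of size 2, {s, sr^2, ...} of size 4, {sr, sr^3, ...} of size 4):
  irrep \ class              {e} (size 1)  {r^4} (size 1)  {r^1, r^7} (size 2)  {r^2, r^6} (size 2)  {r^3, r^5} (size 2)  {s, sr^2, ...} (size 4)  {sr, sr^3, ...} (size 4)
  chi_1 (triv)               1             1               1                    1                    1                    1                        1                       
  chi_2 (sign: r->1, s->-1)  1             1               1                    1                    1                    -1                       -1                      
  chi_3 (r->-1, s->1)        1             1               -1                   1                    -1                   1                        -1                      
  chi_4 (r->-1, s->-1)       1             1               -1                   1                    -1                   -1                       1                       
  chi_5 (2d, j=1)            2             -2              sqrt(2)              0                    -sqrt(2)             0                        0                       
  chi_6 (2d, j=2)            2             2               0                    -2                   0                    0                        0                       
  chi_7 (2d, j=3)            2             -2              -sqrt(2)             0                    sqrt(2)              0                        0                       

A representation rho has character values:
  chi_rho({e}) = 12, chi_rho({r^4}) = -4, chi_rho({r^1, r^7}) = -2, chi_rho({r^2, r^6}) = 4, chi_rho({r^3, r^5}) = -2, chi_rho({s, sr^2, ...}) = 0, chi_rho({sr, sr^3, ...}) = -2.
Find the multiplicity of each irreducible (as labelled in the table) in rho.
Multiplicities: chi_1: 0, chi_2: 1, chi_3: 2, chi_4: 1, chi_5: 2, chi_6: 0, chi_7: 2.

Details: Use <chi_rho, chi> = (1/|G|) sum_C |C| * chi_rho(C) * conj(chi(C)) with |G| = 16 for each irreducible chi in the table:
  <chi_rho, chi_1> = (1/16)[1*(12)*conj(1) + 1*(-4)*conj(1) + 2*(-2)*conj(1) + 2*(4)*conj(1) + 2*(-2)*conj(1) + 4*(0)*conj(1) + 4*(-2)*conj(1)]
      = (1/16)[(12) + (-4) + (-4) + (8) + (-4) + (0) + (-8)] = 0/16 = 0
  <chi_rho, chi_2> = (1/16)[1*(12)*conj(1) + 1*(-4)*conj(1) + 2*(-2)*conj(1) + 2*(4)*conj(1) + 2*(-2)*conj(1) + 4*(0)*conj(-1) + 4*(-2)*conj(-1)]
      = (1/16)[(12) + (-4) + (-4) + (8) + (-4) + (0) + (8)] = 16/16 = 1
  <chi_rho, chi_3> = (1/16)[1*(12)*conj(1) + 1*(-4)*conj(1) + 2*(-2)*conj(-1) + 2*(4)*conj(1) + 2*(-2)*conj(-1) + 4*(0)*conj(1) + 4*(-2)*conj(-1)]
      = (1/16)[(12) + (-4) + (4) + (8) + (4) + (0) + (8)] = 32/16 = 2
  <chi_rho, chi_4> = (1/16)[1*(12)*conj(1) + 1*(-4)*conj(1) + 2*(-2)*conj(-1) + 2*(4)*conj(1) + 2*(-2)*conj(-1) + 4*(0)*conj(-1) + 4*(-2)*conj(1)]
      = (1/16)[(12) + (-4) + (4) + (8) + (4) + (0) + (-8)] = 16/16 = 1
  <chi_rho, chi_5> = (1/16)[1*(12)*conj(2) + 1*(-4)*conj(-2) + 2*(-2)*conj(sqrt(2)) + 2*(4)*conj(0) + 2*(-2)*conj(-sqrt(2)) + 4*(0)*conj(0) + 4*(-2)*conj(0)]
      = (1/16)[(24) + (8) + (-4*sqrt(2)) + (0) + (4*sqrt(2)) + (0) + (0)] = 32/16 = 2
  <chi_rho, chi_6> = (1/16)[1*(12)*conj(2) + 1*(-4)*conj(2) + 2*(-2)*conj(0) + 2*(4)*conj(-2) + 2*(-2)*conj(0) + 4*(0)*conj(0) + 4*(-2)*conj(0)]
      = (1/16)[(24) + (-8) + (0) + (-16) + (0) + (0) + (0)] = 0/16 = 0
  <chi_rho, chi_7> = (1/16)[1*(12)*conj(2) + 1*(-4)*conj(-2) + 2*(-2)*conj(-sqrt(2)) + 2*(4)*conj(0) + 2*(-2)*conj(sqrt(2)) + 4*(0)*conj(0) + 4*(-2)*conj(0)]
      = (1/16)[(24) + (8) + (4*sqrt(2)) + (0) + (-4*sqrt(2)) + (0) + (0)] = 32/16 = 2
Dimension check: dim(rho) = sum (mult * dim) = 0*1 + 1*1 + 2*1 + 1*1 + 2*2 + 0*2 + 2*2 = 12 = chi_rho(e) = 12.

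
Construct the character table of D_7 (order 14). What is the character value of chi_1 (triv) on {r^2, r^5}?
Conjugacy classes: {e} of size 1, {r^1, r^6} of size 2, {r^2, r^5} of size 2, {r^3, r^4} of size 2, {s, sr, ..., sr^6} of size 7.
Character table:
  irrep \ class              {e} (size 1)  {r^1, r^6} (size 2)  {r^2, r^5} (size 2)  {r^3, r^4} (size 2)  {s, sr, ..., sr^6} (size 7)
  chi_1 (triv)               1             1                    1                    1                    1                          
  chi_2 (sign: r->1, s->-1)  1             1                    1                    1                    -1                         
  chi_3 (2d, j=1)            2             2*cos(2*pi/7)        -2*cos(3*pi/7)       -2*cos(pi/7)         0                          
  chi_4 (2d, j=2)            2             -2*cos(3*pi/7)       -2*cos(pi/7)         2*cos(2*pi/7)        0                          
  chi_5 (2d, j=3)            2             -2*cos(pi/7)         2*cos(2*pi/7)        -2*cos(3*pi/7)       0                          

Spot check: chi_1 (triv) on {r^2, r^5} = 1.

Justification: D_7 has order 2*7 = 14 with 5 conjugacy classes, hence 5 irreducibles. Sum of squared dims 1 + 1 + 4 + 4 + 4 = 14 = |G|. Linear characters come from the abelianisation; the 2-dimensional irreps have character r^k -> 2*cos(2*pi*j*k/7), reflections -> 0.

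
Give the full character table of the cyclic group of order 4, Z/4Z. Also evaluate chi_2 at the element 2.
Character table of Z/4Z (irreps indexed chi_0,...,chi_3 with chi_k(m) = zeta_4^(k*m), zeta_4 = exp(2*pi*i/4)):
  irrep \ class  {0} (size 1)  {1} (size 1)  {2} (size 1)  {3} (size 1)
  chi_0          1             1             1             1           
  chi_1          1             I             -1            -I          
  chi_2          1             -1            1             -1          
  chi_3          1             -I            -1            I           

Spot check: chi_2(2) = zeta_4^(2*2) = zeta_4^4 = 1.

Details: Z/4Z is abelian, so all 4 irreducible complex representations are 1-dimensional. They are given by chi_k(m) = zeta_4^(k*m) for k = 0,...,3. Row orthogonality: sum_m chi_k(m) conj(chi_l(m)) = 4 * [k = l].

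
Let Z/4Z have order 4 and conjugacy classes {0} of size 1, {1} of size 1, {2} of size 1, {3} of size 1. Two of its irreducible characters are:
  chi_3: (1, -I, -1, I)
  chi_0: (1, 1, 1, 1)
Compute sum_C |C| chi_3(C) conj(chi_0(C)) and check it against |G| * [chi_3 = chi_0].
Sum = 0; so <chi_3, chi_0> = 0 (distinct irreducibles are orthogonal).

Working: Compute term by term over conjugacy classes (|C| * chi_3(C) * conj(chi_0(C))):
  1*(1)*conj(1) + 1*(-I)*conj(1) + 1*(-1)*conj(1) + 1*(I)*conj(1)
  = (1) + (-I) + (-1) + (I)
  = 0.
(Exp terms are combined using exp(i*s)*conj(exp(i*t)) = exp(i*(s-t)), and sums of them are collapsed using the identity that for every m > 1 the m distinct m-th roots of unity sum to 0, e.g. 1 + exp(2*I*pi/3) + exp(-2*I*pi/3) = 0.)
Dividing by |G| = 4 gives 0/4 = 0, matching the row-orthogonality relation <chi_3, chi_0> = [chi_3 = chi_0].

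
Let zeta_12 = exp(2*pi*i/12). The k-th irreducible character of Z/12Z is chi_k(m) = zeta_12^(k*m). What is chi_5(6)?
chi_5(6) = zeta_12^30 = -1

Proof sketch: chi_5(6) = zeta_12^(5*6) = zeta_12^30. Since zeta_12^12 = 1, this equals zeta_12^6 = exp(2*pi*i*6/12) = -1.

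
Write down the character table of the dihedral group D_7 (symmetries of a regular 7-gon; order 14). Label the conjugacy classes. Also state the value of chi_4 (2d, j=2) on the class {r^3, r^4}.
Conjugacy classes: {e} of size 1, {r^1, r^6} of size 2, {r^2, r^5} of size 2, {r^3, r^4} of size 2, {s, sr, ..., sr^6} of size 7.
Character table:
  irrep \ class              {e} (size 1)  {r^1, r^6} (size 2)  {r^2, r^5} (size 2)  {r^3, r^4} (size 2)  {s, sr, ..., sr^6} (size 7)
  chi_1 (triv)               1             1                    1                    1                    1                          
  chi_2 (sign: r->1, s->-1)  1             1                    1                    1                    -1                         
  chi_3 (2d, j=1)            2             2*cos(2*pi/7)        -2*cos(3*pi/7)       -2*cos(pi/7)         0                          
  chi_4 (2d, j=2)            2             -2*cos(3*pi/7)       -2*cos(pi/7)         2*cos(2*pi/7)        0                          
  chi_5 (2d, j=3)            2             -2*cos(pi/7)         2*cos(2*pi/7)        -2*cos(3*pi/7)       0                          

Spot check: chi_4 (2d, j=2) on {r^3, r^4} = 2*cos(2*pi/7).

Working: D_7 has order 2*7 = 14 with 5 conjugacy classes, hence 5 irreducibles. Sum of squared dims 1 + 1 + 4 + 4 + 4 = 14 = |G|. Linear characters come from the abelianisation; the 2-dimensional irreps have character r^k -> 2*cos(2*pi*j*k/7), reflections -> 0.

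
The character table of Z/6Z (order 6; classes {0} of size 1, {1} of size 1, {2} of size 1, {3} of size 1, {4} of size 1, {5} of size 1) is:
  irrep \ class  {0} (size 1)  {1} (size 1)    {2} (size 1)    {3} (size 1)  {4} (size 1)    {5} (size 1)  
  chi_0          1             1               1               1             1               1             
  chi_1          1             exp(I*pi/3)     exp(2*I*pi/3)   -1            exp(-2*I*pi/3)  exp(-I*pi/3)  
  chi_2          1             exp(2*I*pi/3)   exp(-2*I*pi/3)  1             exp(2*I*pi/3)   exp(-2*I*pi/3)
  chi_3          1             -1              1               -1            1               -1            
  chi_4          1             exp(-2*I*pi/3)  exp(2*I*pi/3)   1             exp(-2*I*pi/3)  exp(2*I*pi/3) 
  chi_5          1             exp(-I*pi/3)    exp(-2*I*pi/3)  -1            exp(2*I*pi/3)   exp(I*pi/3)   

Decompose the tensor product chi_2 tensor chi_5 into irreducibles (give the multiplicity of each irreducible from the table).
chi_2 tensor chi_5 = chi_1 (all other irreducibles have multiplicity 0).

Solution. The character of a tensor product is the pointwise product (chi_2 * chi_5)(C) = chi_2(C) * chi_5(C):
  {0}: (1)*(1), {1}: (exp(2*I*pi/3))*(exp(-I*pi/3)), {2}: (exp(-2*I*pi/3))*(exp(-2*I*pi/3)), {3}: (1)*(-1), {4}: (exp(2*I*pi/3))*(exp(2*I*pi/3)), {5}: (exp(-2*I*pi/3))*(exp(I*pi/3))
so (chi_2 * chi_5) takes values
  {0} -> 1, {1} -> exp(I*pi/3), {2} -> exp(2*I*pi/3), {3} -> -1, {4} -> exp(-2*I*pi/3), {5} -> exp(-I*pi/3).
Now take the inner product of this character with each irreducible chi from the table, <chi_2*chi_5, chi> = (1/6) sum_C |C| (chi_2*chi_5)(C) conj(chi(C)):
  <chi_2*chi_5, chi_0> = (1/6)[1*(1)*conj(1) + 1*(exp(I*pi/3))*conj(1) + 1*(exp(2*I*pi/3))*conj(1) + 1*(-1)*conj(1) + 1*(exp(-2*I*pi/3))*conj(1) + 1*(exp(-I*pi/3))*conj(1)]
      = (1/6)[(1) + (exp(I*pi/3)) + (exp(2*I*pi/3)) + (-1) + (exp(-2*I*pi/3)) + (exp(-I*pi/3))] = 0/6 = 0
  <chi_2*chi_5, chi_1> = (1/6)[1*(1)*conj(1) + 1*(exp(I*pi/3))*conj(exp(I*pi/3)) + 1*(exp(2*I*pi/3))*conj(exp(2*I*pi/3)) + 1*(-1)*conj(-1) + 1*(exp(-2*I*pi/3))*conj(exp(-2*I*pi/3)) + 1*(exp(-I*pi/3))*conj(exp(-I*pi/3))]
      = (1/6)[(1) + (1) + (1) + (1) + (1) + (1)] = 6/6 = 1
  <chi_2*chi_5, chi_2> = (1/6)[1*(1)*conj(1) + 1*(exp(I*pi/3))*conj(exp(2*I*pi/3)) + 1*(exp(2*I*pi/3))*conj(exp(-2*I*pi/3)) + 1*(-1)*conj(1) + 1*(exp(-2*I*pi/3))*conj(exp(2*I*pi/3)) + 1*(exp(-I*pi/3))*conj(exp(-2*I*pi/3))]
      = (1/6)[(1) + (exp(-I*pi/3)) + (exp(-2*I*pi/3)) + (-1) + (exp(2*I*pi/3)) + (exp(I*pi/3))] = 0/6 = 0
  <chi_2*chi_5, chi_3> = (1/6)[1*(1)*conj(1) + 1*(exp(I*pi/3))*conj(-1) + 1*(exp(2*I*pi/3))*conj(1) + 1*(-1)*conj(-1) + 1*(exp(-2*I*pi/3))*conj(1) + 1*(exp(-I*pi/3))*conj(-1)]
      = (1/6)[(1) + (-exp(I*pi/3)) + (exp(2*I*pi/3)) + (1) + (exp(-2*I*pi/3)) + (-exp(-I*pi/3))] = 0/6 = 0
  <chi_2*chi_5, chi_4> = (1/6)[1*(1)*conj(1) + 1*(exp(I*pi/3))*conj(exp(-2*I*pi/3)) + 1*(exp(2*I*pi/3))*conj(exp(2*I*pi/3)) + 1*(-1)*conj(1) + 1*(exp(-2*I*pi/3))*conj(exp(-2*I*pi/3)) + 1*(exp(-I*pi/3))*conj(exp(2*I*pi/3))]
      = (1/6)[(1) + (-1) + (1) + (-1) + (1) + (-1)] = 0/6 = 0
  <chi_2*chi_5, chi_5> = (1/6)[1*(1)*conj(1) + 1*(exp(I*pi/3))*conj(exp(-I*pi/3)) + 1*(exp(2*I*pi/3))*conj(exp(-2*I*pi/3)) + 1*(-1)*conj(-1) + 1*(exp(-2*I*pi/3))*conj(exp(2*I*pi/3)) + 1*(exp(-I*pi/3))*conj(exp(I*pi/3))]
      = (1/6)[(1) + (exp(2*I*pi/3)) + (exp(-2*I*pi/3)) + (1) + (exp(2*I*pi/3)) + (exp(-2*I*pi/3))] = 0/6 = 0
(Exp terms are combined using exp(i*s)*conj(exp(i*t)) = exp(i*(s-t)), and sums of them are collapsed using the identity that for every m > 1 the m distinct m-th roots of unity sum to 0, e.g. 1 + exp(2*I*pi/3) + exp(-2*I*pi/3) = 0.)
Hence the multiplicities are chi_1: 1. Dimension check: dim(chi_2)*dim(chi_5) = 1*1 = 1 and sum (mult * dim) = 1*1 = 1.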